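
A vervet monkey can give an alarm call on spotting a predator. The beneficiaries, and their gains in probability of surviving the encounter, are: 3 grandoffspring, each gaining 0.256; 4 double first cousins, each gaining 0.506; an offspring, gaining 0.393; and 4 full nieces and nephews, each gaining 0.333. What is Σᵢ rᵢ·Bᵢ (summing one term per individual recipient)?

r to a grandoffspring = 1/4 (two parent–offspring links: r = (1/2)^2 = 1/4).
r to a double first cousin = 0.25 (double first cousins share both grandparent pairs — four paths of length 4: r = 4·(1/2)^4 = 1/4).
r to an offspring = 0.5 (one parent–offspring link: r = (1/2)^1 = 1/2).
r to a full niece or nephew = 1/4 (full aunt/uncle↔niece/nephew: two paths of length 3 through the shared grandparent pair: r = 2·(1/2)^3 = 1/4).
Summing one r·B term per recipient: 3·0.25·0.256 + 4·0.25·0.506 + 1·0.5·0.393 + 4·0.25·0.333 = 1.2275.

1.2275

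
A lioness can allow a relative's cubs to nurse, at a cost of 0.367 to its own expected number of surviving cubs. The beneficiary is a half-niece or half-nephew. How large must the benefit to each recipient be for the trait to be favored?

r to a half-niece or half-nephew = 1/8 (half-aunt/uncle↔niece/nephew: one path of length 3: r = (1/2)^3 = 1/8).
Hamilton's rule with n recipients of equal r: n·r·B > C, so B > C/(n·r) = 0.367/(1·0.125) = 2.936.

2.936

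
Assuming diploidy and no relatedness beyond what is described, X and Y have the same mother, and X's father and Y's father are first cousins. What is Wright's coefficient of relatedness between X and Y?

0.28125

With two independent routes of shared ancestry, r is the sum of the two contributions.
X and Y are related in two ways: half-sibs through their shared mother (r = 1/4) and second cousins through their fathers (r = 1/32).
r = 1/4 + 1/32 = 9/32 = 0.28125.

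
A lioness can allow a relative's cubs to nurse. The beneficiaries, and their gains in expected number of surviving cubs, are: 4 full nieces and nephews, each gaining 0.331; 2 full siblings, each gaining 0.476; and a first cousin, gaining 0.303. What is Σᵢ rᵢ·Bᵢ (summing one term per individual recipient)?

0.844875

r to a full niece or nephew = 1/4 (full aunt/uncle↔niece/nephew: two paths of length 3 through the shared grandparent pair: r = 2·(1/2)^3 = 1/4).
r to a full sibling = 1/2 (full sibs share both parents — two paths of length 2: r = 2·(1/2)^2 = 1/2).
r to a first cousin = 1/8 (first cousins share one grandparent pair — two paths of length 4: r = 2·(1/2)^4 = 1/8).
Summing one r·B term per recipient: 4·0.25·0.331 + 2·0.5·0.476 + 1·0.125·0.303 = 0.844875.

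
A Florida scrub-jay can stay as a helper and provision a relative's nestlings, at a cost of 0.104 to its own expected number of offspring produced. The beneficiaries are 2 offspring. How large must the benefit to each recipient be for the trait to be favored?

r to an offspring = 0.5 (one parent–offspring link: r = (1/2)^1 = 1/2).
Hamilton's rule with n recipients of equal r: n·r·B > C, so B > C/(n·r) = 0.104/(2·0.5) = 0.104.

0.104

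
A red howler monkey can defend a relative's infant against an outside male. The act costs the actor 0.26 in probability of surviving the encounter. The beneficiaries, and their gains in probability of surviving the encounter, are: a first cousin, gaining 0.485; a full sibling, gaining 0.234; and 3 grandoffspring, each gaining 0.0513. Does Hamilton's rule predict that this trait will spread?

No

Hamilton's rule: the trait is favored when the sum of r·B over every recipient exceeds the actor's cost C.
r to a first cousin = 0.125 (first cousins share one grandparent pair — two paths of length 4: r = 2·(1/2)^4 = 1/8).
r to a full sibling = 0.5 (full sibs share both parents — two paths of length 2: r = 2·(1/2)^2 = 1/2).
r to a grandoffspring = 0.25 (two parent–offspring links: r = (1/2)^2 = 1/4).
Summing one r·B term per recipient: 1·0.125·0.485 + 1·0.5·0.234 + 3·0.25·0.0513 = 0.2161.
0.2161 < 0.26: the indirect benefit is less than the cost.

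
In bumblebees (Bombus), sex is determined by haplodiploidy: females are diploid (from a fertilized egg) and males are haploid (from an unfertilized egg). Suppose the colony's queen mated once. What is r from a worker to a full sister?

0.75

Haplodiploid full sisters inherit their father's entire haploid genome identically (contributing 1/2) and on average half of their mother's contribution (1/2 · 1/2 = 1/4); r = 1/2 + 1/4 = 3/4.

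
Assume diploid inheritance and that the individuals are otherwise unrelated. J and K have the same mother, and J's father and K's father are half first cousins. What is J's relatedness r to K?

With two independent routes of shared ancestry, r is the sum of the two contributions.
J and K are related in two ways: half-sibs through their shared mother (r = 1/4) and half second cousins through their fathers (r = 1/64).
r = 1/4 + 1/64 = 0.265625.

0.265625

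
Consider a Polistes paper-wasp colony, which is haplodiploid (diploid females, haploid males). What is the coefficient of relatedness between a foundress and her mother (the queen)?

One meiotic link between diploid queen and diploid daughter: r = 1/2.

0.5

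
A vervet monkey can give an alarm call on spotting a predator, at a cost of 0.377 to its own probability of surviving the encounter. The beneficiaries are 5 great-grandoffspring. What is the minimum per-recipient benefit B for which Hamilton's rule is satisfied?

r to a great-grandoffspring = 1/8 (three parent–offspring links: r = (1/2)^3 = 1/8).
Hamilton's rule with n recipients of equal r: n·r·B > C, so B > C/(n·r) = 0.377/(5·0.125) = 0.6032.

0.6032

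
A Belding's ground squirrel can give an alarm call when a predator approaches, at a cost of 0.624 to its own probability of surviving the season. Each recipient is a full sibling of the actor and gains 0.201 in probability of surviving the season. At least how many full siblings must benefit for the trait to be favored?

r to a full sibling = 0.5 (full sibs share both parents — two paths of length 2: r = 2·(1/2)^2 = 1/2).
Hamilton's rule: n·r·B > C  ⇒  n > C/(r·B) = 0.624/(0.5·0.201) = 6.209.
The smallest integer exceeding 6.209 is 7.

7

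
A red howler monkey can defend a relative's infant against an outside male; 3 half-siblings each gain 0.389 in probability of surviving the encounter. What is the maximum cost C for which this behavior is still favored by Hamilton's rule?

r to a half-sibling = 0.25 (half-sibs share one parent — one path of length 2: r = (1/2)^2 = 1/4).
Hamilton's rule: n·r·B > C, so the trait is favored while C < n·r·B = 3·0.25·0.389 = 0.29175.

0.29175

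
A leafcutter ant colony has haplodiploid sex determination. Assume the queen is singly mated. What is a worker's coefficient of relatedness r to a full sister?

0.75

Haplodiploid full sisters inherit their father's entire haploid genome identically (contributing 1/2) and on average half of their mother's contribution (1/2 · 1/2 = 1/4); r = 1/2 + 1/4 = 3/4.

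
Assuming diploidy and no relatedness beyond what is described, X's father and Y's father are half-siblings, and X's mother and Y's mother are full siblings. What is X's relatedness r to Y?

0.1875

Independent pedigree routes through distinct common ancestors add.
X and Y are related in two ways: half first cousins through their fathers (r = 1/16) and first cousins through their mothers (r = 1/8).
r = 1/16 + 1/8 = 0.1875.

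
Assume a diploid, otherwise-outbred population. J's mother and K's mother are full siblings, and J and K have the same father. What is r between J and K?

0.375

Wright's path rule: contributions from independent ancestry routes add.
J and K are related in two ways: first cousins through their mothers (r = 1/8) and half-sibs through their shared father (r = 1/4).
r = 1/8 + 1/4 = 0.375.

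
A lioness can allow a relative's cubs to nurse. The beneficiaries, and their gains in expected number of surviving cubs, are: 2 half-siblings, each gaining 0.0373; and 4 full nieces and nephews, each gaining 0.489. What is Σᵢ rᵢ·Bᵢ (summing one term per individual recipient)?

0.50765

r to a half-sibling = 1/4 (half-sibs share one parent — one path of length 2: r = (1/2)^2 = 1/4).
r to a full niece or nephew = 0.25 (full aunt/uncle↔niece/nephew: two paths of length 3 through the shared grandparent pair: r = 2·(1/2)^3 = 1/4).
Summing one r·B term per recipient: 2·0.25·0.0373 + 4·0.25·0.489 = 0.50765.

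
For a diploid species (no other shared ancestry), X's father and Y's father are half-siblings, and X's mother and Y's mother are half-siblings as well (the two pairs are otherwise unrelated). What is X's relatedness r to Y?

0.125

Independent pedigree routes through distinct common ancestors add.
X and Y are related in two ways: half first cousins through their fathers (r = 1/16) and half first cousins through their mothers (r = 1/16).
r = 1/16 + 1/16 = 0.125.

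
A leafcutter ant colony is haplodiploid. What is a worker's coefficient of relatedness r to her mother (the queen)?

0.5

One meiotic link between diploid queen and diploid daughter: r = 1/2.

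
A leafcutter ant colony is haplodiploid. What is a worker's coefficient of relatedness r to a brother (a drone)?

0.25

Her haploid brother carries none of their father's genes and a random half of their mother's genome; that half matches the maternal half of her own genome with probability 1/2: r = 1/2 · 1/2 = 1/4.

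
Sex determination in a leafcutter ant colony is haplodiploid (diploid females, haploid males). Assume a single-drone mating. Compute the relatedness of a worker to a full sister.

Haplodiploid full sisters inherit their father's entire haploid genome identically (contributing 1/2) and on average half of their mother's contribution (1/2 · 1/2 = 1/4); r = 1/2 + 1/4 = 3/4.

0.75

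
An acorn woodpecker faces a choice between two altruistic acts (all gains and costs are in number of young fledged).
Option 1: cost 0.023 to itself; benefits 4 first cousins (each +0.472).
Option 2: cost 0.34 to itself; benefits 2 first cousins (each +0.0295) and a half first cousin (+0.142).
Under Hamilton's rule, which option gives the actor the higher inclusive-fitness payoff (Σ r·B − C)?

Option 1

Option 1: r to a first cousin = 0.125.
Option 1: Σ r·B − C = (4·0.125·0.472) − 0.023 = 0.213.
Option 2: r to a first cousin = 0.125.
Option 2: r to a half first cousin = 0.0625.
Option 2: Σ r·B − C = (2·0.125·0.0295 + 1·0.0625·0.142) − 0.34 = -0.32375.
Option 1 has the higher net inclusive-fitness payoff.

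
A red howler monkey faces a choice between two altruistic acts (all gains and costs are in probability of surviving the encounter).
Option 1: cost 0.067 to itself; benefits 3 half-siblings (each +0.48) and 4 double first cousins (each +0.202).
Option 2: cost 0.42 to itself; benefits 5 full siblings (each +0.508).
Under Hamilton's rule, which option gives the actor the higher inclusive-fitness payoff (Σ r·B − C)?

Option 2

Option 1: r to a half-sibling = 0.25.
Option 1: r to a double first cousin = 0.25.
Option 1: Σ r·B − C = (3·0.25·0.48 + 4·0.25·0.202) − 0.067 = 0.495.
Option 2: r to a full sibling = 0.5.
Option 2: Σ r·B − C = (5·0.5·0.508) − 0.42 = 0.85.
Option 2 has the higher net inclusive-fitness payoff.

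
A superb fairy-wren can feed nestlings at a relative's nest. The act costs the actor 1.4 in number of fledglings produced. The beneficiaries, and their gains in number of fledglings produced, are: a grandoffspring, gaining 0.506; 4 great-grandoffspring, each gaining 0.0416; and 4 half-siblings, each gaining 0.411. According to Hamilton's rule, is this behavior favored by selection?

Hamilton's rule: the trait is favored when the sum of r·B over every recipient exceeds the actor's cost C.
r to a grandoffspring = 0.25 (two parent–offspring links: r = (1/2)^2 = 1/4).
r to a great-grandoffspring = 1/8 (three parent–offspring links: r = (1/2)^3 = 1/8).
r to a half-sibling = 0.25 (half-sibs share one parent — one path of length 2: r = (1/2)^2 = 1/4).
Summing one r·B term per recipient: 1·0.25·0.506 + 4·0.125·0.0416 + 4·0.25·0.411 = 0.5583.
0.5583 < 1.4: the indirect benefit is less than the cost.

No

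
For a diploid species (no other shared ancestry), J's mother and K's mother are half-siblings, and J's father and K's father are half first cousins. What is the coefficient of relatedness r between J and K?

Independent pedigree routes through distinct common ancestors add.
J and K are related in two ways: half first cousins through their mothers (r = 1/16) and half second cousins through their fathers (r = 1/64).
r = 1/16 + 1/64 = 5/64 = 0.078125.

0.078125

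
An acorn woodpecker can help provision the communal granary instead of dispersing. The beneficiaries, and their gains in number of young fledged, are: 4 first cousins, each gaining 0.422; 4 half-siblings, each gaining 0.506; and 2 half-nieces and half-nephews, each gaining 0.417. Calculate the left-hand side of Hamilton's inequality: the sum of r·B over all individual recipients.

r to a first cousin = 1/8 (first cousins share one grandparent pair — two paths of length 4: r = 2·(1/2)^4 = 1/8).
r to a half-sibling = 0.25 (half-sibs share one parent — one path of length 2: r = (1/2)^2 = 1/4).
r to a half-niece or half-nephew = 0.125 (half-aunt/uncle↔niece/nephew: one path of length 3: r = (1/2)^3 = 1/8).
Summing one r·B term per recipient: 4·0.125·0.422 + 4·0.25·0.506 + 2·0.125·0.417 = 0.82125.

0.82125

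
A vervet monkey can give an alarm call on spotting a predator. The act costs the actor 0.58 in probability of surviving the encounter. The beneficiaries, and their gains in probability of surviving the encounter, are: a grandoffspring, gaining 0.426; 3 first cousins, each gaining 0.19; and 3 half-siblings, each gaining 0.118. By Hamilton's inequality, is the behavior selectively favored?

Hamilton's rule: the trait is favored when the sum of r·B over every recipient exceeds the actor's cost C.
r to a grandoffspring = 0.25 (two parent–offspring links: r = (1/2)^2 = 1/4).
r to a first cousin = 0.125 (first cousins share one grandparent pair — two paths of length 4: r = 2·(1/2)^4 = 1/8).
r to a half-sibling = 0.25 (half-sibs share one parent — one path of length 2: r = (1/2)^2 = 1/4).
Summing one r·B term per recipient: 1·0.25·0.426 + 3·0.125·0.19 + 3·0.25·0.118 = 0.26625.
0.26625 < 0.58: the indirect benefit is less than the cost.

No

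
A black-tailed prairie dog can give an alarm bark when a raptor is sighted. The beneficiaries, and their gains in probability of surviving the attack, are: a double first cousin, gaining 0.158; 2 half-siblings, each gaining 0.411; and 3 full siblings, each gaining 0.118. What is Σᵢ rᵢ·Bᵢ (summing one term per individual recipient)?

r to a double first cousin = 1/4 (double first cousins share both grandparent pairs — four paths of length 4: r = 4·(1/2)^4 = 1/4).
r to a half-sibling = 0.25 (half-sibs share one parent — one path of length 2: r = (1/2)^2 = 1/4).
r to a full sibling = 0.5 (full sibs share both parents — two paths of length 2: r = 2·(1/2)^2 = 1/2).
Summing one r·B term per recipient: 1·0.25·0.158 + 2·0.25·0.411 + 3·0.5·0.118 = 0.422.

0.422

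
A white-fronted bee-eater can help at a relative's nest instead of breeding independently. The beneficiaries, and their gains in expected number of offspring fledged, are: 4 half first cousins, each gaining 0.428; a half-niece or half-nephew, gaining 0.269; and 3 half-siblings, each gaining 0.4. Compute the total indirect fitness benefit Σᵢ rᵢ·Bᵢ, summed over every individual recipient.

0.440625

r to a half first cousin = 1/16 (half first cousins share one grandparent — one path of length 4: r = (1/2)^4 = 1/16).
r to a half-niece or half-nephew = 0.125 (half-aunt/uncle↔niece/nephew: one path of length 3: r = (1/2)^3 = 1/8).
r to a half-sibling = 0.25 (half-sibs share one parent — one path of length 2: r = (1/2)^2 = 1/4).
Summing one r·B term per recipient: 4·0.0625·0.428 + 1·0.125·0.269 + 3·0.25·0.4 = 0.440625.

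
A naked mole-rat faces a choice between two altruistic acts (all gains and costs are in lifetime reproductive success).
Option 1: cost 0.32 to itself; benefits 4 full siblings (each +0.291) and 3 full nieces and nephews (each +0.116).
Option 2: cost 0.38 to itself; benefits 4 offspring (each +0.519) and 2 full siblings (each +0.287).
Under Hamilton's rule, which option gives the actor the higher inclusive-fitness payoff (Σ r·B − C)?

Option 1: r to a full sibling = 0.5.
Option 1: r to a full niece or nephew = 0.25.
Option 1: Σ r·B − C = (4·0.5·0.291 + 3·0.25·0.116) − 0.32 = 0.349.
Option 2: r to an offspring = 0.5.
Option 2: r to a full sibling = 0.5.
Option 2: Σ r·B − C = (4·0.5·0.519 + 2·0.5·0.287) − 0.38 = 0.945.
Option 2 has the higher net inclusive-fitness payoff.

Option 2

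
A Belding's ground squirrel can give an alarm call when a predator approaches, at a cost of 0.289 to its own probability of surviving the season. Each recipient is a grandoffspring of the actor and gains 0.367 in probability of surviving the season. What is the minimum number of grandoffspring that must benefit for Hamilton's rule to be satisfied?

4

r to a grandoffspring = 1/4 (two parent–offspring links: r = (1/2)^2 = 1/4).
Hamilton's rule: n·r·B > C  ⇒  n > C/(r·B) = 0.289/(0.25·0.367) = 3.15.
The smallest integer exceeding 3.15 is 4.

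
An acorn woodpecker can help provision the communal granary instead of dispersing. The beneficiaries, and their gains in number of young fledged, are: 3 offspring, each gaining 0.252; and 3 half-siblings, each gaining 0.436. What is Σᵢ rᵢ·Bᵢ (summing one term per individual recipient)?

r to an offspring = 0.5 (one parent–offspring link: r = (1/2)^1 = 1/2).
r to a half-sibling = 1/4 (half-sibs share one parent — one path of length 2: r = (1/2)^2 = 1/4).
Summing one r·B term per recipient: 3·0.5·0.252 + 3·0.25·0.436 = 0.705.

0.705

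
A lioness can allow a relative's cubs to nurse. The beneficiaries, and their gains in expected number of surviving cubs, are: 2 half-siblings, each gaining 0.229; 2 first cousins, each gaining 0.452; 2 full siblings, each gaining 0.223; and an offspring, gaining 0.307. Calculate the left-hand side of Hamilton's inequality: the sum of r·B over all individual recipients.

0.604

r to a half-sibling = 0.25 (half-sibs share one parent — one path of length 2: r = (1/2)^2 = 1/4).
r to a first cousin = 1/8 (first cousins share one grandparent pair — two paths of length 4: r = 2·(1/2)^4 = 1/8).
r to a full sibling = 1/2 (full sibs share both parents — two paths of length 2: r = 2·(1/2)^2 = 1/2).
r to an offspring = 0.5 (one parent–offspring link: r = (1/2)^1 = 1/2).
Summing one r·B term per recipient: 2·0.25·0.229 + 2·0.125·0.452 + 2·0.5·0.223 + 1·0.5·0.307 = 0.604.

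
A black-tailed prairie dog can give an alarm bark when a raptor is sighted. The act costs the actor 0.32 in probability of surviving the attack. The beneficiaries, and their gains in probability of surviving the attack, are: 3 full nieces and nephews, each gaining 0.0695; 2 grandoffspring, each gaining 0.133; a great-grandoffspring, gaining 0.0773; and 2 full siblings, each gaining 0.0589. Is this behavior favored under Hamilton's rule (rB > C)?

Hamilton's rule: the trait is favored when the sum of r·B over every recipient exceeds the actor's cost C.
r to a full niece or nephew = 1/4 (full aunt/uncle↔niece/nephew: two paths of length 3 through the shared grandparent pair: r = 2·(1/2)^3 = 1/4).
r to a grandoffspring = 1/4 (two parent–offspring links: r = (1/2)^2 = 1/4).
r to a great-grandoffspring = 1/8 (three parent–offspring links: r = (1/2)^3 = 1/8).
r to a full sibling = 0.5 (full sibs share both parents — two paths of length 2: r = 2·(1/2)^2 = 1/2).
Summing one r·B term per recipient: 3·0.25·0.0695 + 2·0.25·0.133 + 1·0.125·0.0773 + 2·0.5·0.0589 = 0.1871875.
0.1871875 < 0.32: the indirect benefit is less than the cost.

No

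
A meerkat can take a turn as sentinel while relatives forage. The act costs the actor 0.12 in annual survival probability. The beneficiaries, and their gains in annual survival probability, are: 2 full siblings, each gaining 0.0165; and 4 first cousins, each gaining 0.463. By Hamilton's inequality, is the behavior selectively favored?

Yes

Hamilton's rule: the trait is favored when the sum of r·B over every recipient exceeds the actor's cost C.
r to a full sibling = 0.5 (full sibs share both parents — two paths of length 2: r = 2·(1/2)^2 = 1/2).
r to a first cousin = 1/8 (first cousins share one grandparent pair — two paths of length 4: r = 2·(1/2)^4 = 1/8).
Summing one r·B term per recipient: 2·0.5·0.0165 + 4·0.125·0.463 = 0.248.
0.248 > 0.12: the indirect benefit exceeds the cost.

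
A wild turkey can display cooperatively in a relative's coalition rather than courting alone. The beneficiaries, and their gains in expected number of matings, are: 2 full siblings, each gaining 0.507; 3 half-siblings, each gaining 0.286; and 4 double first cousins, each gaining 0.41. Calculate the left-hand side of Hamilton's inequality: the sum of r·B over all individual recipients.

r to a full sibling = 0.5 (full sibs share both parents — two paths of length 2: r = 2·(1/2)^2 = 1/2).
r to a half-sibling = 0.25 (half-sibs share one parent — one path of length 2: r = (1/2)^2 = 1/4).
r to a double first cousin = 0.25 (double first cousins share both grandparent pairs — four paths of length 4: r = 4·(1/2)^4 = 1/4).
Summing one r·B term per recipient: 2·0.5·0.507 + 3·0.25·0.286 + 4·0.25·0.41 = 1.1315.

1.1315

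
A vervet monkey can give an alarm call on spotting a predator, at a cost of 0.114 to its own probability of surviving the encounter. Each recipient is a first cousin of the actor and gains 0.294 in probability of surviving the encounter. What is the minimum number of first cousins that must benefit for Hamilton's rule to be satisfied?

4

r to a first cousin = 1/8 (first cousins share one grandparent pair — two paths of length 4: r = 2·(1/2)^4 = 1/8).
Hamilton's rule: n·r·B > C  ⇒  n > C/(r·B) = 0.114/(0.125·0.294) = 3.102.
The smallest integer exceeding 3.102 is 4.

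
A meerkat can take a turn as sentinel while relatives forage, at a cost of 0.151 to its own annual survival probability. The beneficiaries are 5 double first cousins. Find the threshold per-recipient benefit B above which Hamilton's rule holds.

r to a double first cousin = 0.25 (double first cousins share both grandparent pairs — four paths of length 4: r = 4·(1/2)^4 = 1/4).
Hamilton's rule with n recipients of equal r: n·r·B > C, so B > C/(n·r) = 0.151/(5·0.25) = 0.1208.

0.1208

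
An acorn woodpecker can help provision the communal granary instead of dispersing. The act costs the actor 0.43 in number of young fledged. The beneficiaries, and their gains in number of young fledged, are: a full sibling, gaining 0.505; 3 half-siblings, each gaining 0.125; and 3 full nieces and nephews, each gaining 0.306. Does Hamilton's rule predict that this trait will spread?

Hamilton's rule: the trait is favored when the sum of r·B over every recipient exceeds the actor's cost C.
r to a full sibling = 0.5 (full sibs share both parents — two paths of length 2: r = 2·(1/2)^2 = 1/2).
r to a half-sibling = 0.25 (half-sibs share one parent — one path of length 2: r = (1/2)^2 = 1/4).
r to a full niece or nephew = 1/4 (full aunt/uncle↔niece/nephew: two paths of length 3 through the shared grandparent pair: r = 2·(1/2)^3 = 1/4).
Summing one r·B term per recipient: 1·0.5·0.505 + 3·0.25·0.125 + 3·0.25·0.306 = 0.57575.
0.57575 > 0.43: the indirect benefit exceeds the cost.

Yes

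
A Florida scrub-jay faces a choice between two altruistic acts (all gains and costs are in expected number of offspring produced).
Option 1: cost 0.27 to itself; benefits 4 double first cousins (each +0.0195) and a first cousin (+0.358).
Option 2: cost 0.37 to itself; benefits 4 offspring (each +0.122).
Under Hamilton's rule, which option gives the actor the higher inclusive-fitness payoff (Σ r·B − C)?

Option 2

Option 1: r to a double first cousin = 0.25.
Option 1: r to a first cousin = 0.125.
Option 1: Σ r·B − C = (4·0.25·0.0195 + 1·0.125·0.358) − 0.27 = -0.20575.
Option 2: r to an offspring = 0.5.
Option 2: Σ r·B − C = (4·0.5·0.122) − 0.37 = -0.126.
Option 2 has the higher net inclusive-fitness payoff.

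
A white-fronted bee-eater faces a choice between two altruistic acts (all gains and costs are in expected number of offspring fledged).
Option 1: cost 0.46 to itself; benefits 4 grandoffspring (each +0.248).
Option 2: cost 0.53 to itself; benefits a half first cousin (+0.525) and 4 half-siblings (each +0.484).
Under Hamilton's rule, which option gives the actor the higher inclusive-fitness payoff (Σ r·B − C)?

Option 2

Option 1: r to a grandoffspring = 0.25.
Option 1: Σ r·B − C = (4·0.25·0.248) − 0.46 = -0.212.
Option 2: r to a half first cousin = 0.0625.
Option 2: r to a half-sibling = 0.25.
Option 2: Σ r·B − C = (1·0.0625·0.525 + 4·0.25·0.484) − 0.53 = -0.0131875.
Option 2 has the higher net inclusive-fitness payoff.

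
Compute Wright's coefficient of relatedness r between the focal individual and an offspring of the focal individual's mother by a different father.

Each parent–offspring link contributes a factor of 1/2, and independent paths through distinct common ancestors add.
Half-sibs share one parent — one path of length 2: r = (1/2)^2 = 1/4.

0.25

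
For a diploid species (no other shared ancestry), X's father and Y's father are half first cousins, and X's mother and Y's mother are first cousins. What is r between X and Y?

0.046875

Relatedness sums over independent paths through distinct common ancestors.
X and Y are related in two ways: half second cousins through their fathers (r = 1/64) and second cousins through their mothers (r = 1/32).
r = 1/64 + 1/32 = 3/64 = 0.046875.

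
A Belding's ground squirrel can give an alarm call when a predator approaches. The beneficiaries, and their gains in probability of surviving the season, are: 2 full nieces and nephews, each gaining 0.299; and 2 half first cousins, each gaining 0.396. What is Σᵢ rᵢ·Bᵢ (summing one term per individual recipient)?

0.199

r to a full niece or nephew = 1/4 (full aunt/uncle↔niece/nephew: two paths of length 3 through the shared grandparent pair: r = 2·(1/2)^3 = 1/4).
r to a half first cousin = 1/16 (half first cousins share one grandparent — one path of length 4: r = (1/2)^4 = 1/16).
Summing one r·B term per recipient: 2·0.25·0.299 + 2·0.0625·0.396 = 0.199.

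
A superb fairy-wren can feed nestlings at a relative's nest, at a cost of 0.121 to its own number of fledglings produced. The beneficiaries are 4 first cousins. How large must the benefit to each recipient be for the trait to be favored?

0.242

r to a first cousin = 0.125 (first cousins share one grandparent pair — two paths of length 4: r = 2·(1/2)^4 = 1/8).
Hamilton's rule with n recipients of equal r: n·r·B > C, so B > C/(n·r) = 0.121/(4·0.125) = 0.242.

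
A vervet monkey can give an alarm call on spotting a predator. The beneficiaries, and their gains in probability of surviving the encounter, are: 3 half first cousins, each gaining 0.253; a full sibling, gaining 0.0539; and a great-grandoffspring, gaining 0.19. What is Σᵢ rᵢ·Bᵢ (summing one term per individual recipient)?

r to a half first cousin = 1/16 (half first cousins share one grandparent — one path of length 4: r = (1/2)^4 = 1/16).
r to a full sibling = 0.5 (full sibs share both parents — two paths of length 2: r = 2·(1/2)^2 = 1/2).
r to a great-grandoffspring = 0.125 (three parent–offspring links: r = (1/2)^3 = 1/8).
Summing one r·B term per recipient: 3·0.0625·0.253 + 1·0.5·0.0539 + 1·0.125·0.19 = 0.0981375.

0.0981375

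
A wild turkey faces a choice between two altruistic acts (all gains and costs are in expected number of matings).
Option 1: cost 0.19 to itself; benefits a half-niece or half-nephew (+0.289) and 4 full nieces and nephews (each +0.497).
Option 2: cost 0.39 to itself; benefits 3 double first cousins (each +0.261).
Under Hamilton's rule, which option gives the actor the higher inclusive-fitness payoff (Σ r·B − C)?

Option 1: r to a half-niece or half-nephew = 0.125.
Option 1: r to a full niece or nephew = 0.25.
Option 1: Σ r·B − C = (1·0.125·0.289 + 4·0.25·0.497) − 0.19 = 0.343125.
Option 2: r to a double first cousin = 0.25.
Option 2: Σ r·B − C = (3·0.25·0.261) − 0.39 = -0.19425.
Option 1 has the higher net inclusive-fitness payoff.

Option 1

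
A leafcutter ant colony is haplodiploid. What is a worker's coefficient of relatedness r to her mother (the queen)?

One meiotic link between diploid queen and diploid daughter: r = 1/2.

0.5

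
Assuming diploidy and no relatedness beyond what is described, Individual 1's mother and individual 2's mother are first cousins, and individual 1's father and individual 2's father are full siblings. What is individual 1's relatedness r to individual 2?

Relatedness sums over independent paths through distinct common ancestors.
Individual 1 and individual 2 are related in two ways: second cousins through their mothers (r = 1/32) and first cousins through their fathers (r = 1/8).
r = 1/32 + 1/8 = 5/32 = 0.15625.

0.15625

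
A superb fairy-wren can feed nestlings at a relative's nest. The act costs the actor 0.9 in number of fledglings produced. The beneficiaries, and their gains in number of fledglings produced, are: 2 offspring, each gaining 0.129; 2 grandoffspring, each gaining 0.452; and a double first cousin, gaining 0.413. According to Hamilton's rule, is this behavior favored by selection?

No

Hamilton's rule: the trait is favored when the sum of r·B over every recipient exceeds the actor's cost C.
r to an offspring = 1/2 (one parent–offspring link: r = (1/2)^1 = 1/2).
r to a grandoffspring = 1/4 (two parent–offspring links: r = (1/2)^2 = 1/4).
r to a double first cousin = 1/4 (double first cousins share both grandparent pairs — four paths of length 4: r = 4·(1/2)^4 = 1/4).
Summing one r·B term per recipient: 2·0.5·0.129 + 2·0.25·0.452 + 1·0.25·0.413 = 0.45825.
0.45825 < 0.9: the indirect benefit is less than the cost.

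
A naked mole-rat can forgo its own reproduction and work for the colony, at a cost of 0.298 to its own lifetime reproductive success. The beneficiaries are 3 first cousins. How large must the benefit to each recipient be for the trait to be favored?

r to a first cousin = 1/8 (first cousins share one grandparent pair — two paths of length 4: r = 2·(1/2)^4 = 1/8).
Hamilton's rule with n recipients of equal r: n·r·B > C, so B > C/(n·r) = 0.298/(3·0.125) = 0.7947.

0.7947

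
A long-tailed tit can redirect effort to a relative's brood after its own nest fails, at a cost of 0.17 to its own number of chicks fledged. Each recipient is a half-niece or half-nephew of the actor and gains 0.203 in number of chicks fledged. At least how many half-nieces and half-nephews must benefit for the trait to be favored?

7

r to a half-niece or half-nephew = 0.125 (half-aunt/uncle↔niece/nephew: one path of length 3: r = (1/2)^3 = 1/8).
Hamilton's rule: n·r·B > C  ⇒  n > C/(r·B) = 0.17/(0.125·0.203) = 6.7.
The smallest integer exceeding 6.7 is 7.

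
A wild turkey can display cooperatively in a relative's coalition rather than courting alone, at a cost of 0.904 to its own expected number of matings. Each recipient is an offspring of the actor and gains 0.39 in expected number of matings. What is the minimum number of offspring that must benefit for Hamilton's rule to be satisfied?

r to an offspring = 1/2 (one parent–offspring link: r = (1/2)^1 = 1/2).
Hamilton's rule: n·r·B > C  ⇒  n > C/(r·B) = 0.904/(0.5·0.39) = 4.636.
The smallest integer exceeding 4.636 is 5.

5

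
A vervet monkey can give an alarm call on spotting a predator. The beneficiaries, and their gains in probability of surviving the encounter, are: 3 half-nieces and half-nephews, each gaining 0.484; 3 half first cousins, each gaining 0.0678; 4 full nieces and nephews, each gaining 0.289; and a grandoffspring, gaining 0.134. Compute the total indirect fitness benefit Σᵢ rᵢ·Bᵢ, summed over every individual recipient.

0.5167125

r to a half-niece or half-nephew = 0.125 (half-aunt/uncle↔niece/nephew: one path of length 3: r = (1/2)^3 = 1/8).
r to a half first cousin = 0.0625 (half first cousins share one grandparent — one path of length 4: r = (1/2)^4 = 1/16).
r to a full niece or nephew = 0.25 (full aunt/uncle↔niece/nephew: two paths of length 3 through the shared grandparent pair: r = 2·(1/2)^3 = 1/4).
r to a grandoffspring = 1/4 (two parent–offspring links: r = (1/2)^2 = 1/4).
Summing one r·B term per recipient: 3·0.125·0.484 + 3·0.0625·0.0678 + 4·0.25·0.289 + 1·0.25·0.134 = 0.5167125.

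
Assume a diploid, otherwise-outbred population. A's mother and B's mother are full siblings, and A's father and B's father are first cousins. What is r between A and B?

0.15625

Relatedness sums over independent paths through distinct common ancestors.
A and B are related in two ways: first cousins through their mothers (r = 1/8) and second cousins through their fathers (r = 1/32).
r = 1/8 + 1/32 = 0.15625.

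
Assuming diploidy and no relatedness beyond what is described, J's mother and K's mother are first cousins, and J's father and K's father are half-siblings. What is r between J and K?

Wright's path rule: contributions from independent ancestry routes add.
J and K are related in two ways: second cousins through their mothers (r = 1/32) and half first cousins through their fathers (r = 1/16).
r = 1/32 + 1/16 = 3/32 = 0.09375.

0.09375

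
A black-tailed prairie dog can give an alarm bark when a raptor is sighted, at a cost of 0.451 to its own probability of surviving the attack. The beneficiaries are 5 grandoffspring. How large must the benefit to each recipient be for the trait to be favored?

0.3608

r to a grandoffspring = 1/4 (two parent–offspring links: r = (1/2)^2 = 1/4).
Hamilton's rule with n recipients of equal r: n·r·B > C, so B > C/(n·r) = 0.451/(5·0.25) = 0.3608.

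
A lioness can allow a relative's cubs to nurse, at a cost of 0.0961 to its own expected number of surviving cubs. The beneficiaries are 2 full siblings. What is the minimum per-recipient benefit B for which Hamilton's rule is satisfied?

r to a full sibling = 0.5 (full sibs share both parents — two paths of length 2: r = 2·(1/2)^2 = 1/2).
Hamilton's rule with n recipients of equal r: n·r·B > C, so B > C/(n·r) = 0.0961/(2·0.5) = 0.0961.

0.0961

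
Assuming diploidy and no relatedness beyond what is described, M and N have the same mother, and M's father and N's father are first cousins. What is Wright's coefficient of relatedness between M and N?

0.28125

With two independent routes of shared ancestry, r is the sum of the two contributions.
M and N are related in two ways: half-sibs through their shared mother (r = 1/4) and second cousins through their fathers (r = 1/32).
r = 1/4 + 1/32 = 9/32 = 0.28125.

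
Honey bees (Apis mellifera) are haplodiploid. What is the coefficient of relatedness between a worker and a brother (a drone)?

Her haploid brother carries none of their father's genes and a random half of their mother's genome; that half matches the maternal half of her own genome with probability 1/2: r = 1/2 · 1/2 = 1/4.

0.25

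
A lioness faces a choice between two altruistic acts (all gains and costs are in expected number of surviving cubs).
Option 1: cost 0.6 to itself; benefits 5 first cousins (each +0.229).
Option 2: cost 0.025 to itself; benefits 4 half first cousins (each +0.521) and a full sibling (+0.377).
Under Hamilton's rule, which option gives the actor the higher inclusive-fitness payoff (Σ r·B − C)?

Option 1: r to a first cousin = 0.125.
Option 1: Σ r·B − C = (5·0.125·0.229) − 0.6 = -0.456875.
Option 2: r to a half first cousin = 0.0625.
Option 2: r to a full sibling = 0.5.
Option 2: Σ r·B − C = (4·0.0625·0.521 + 1·0.5·0.377) − 0.025 = 0.29375.
Option 2 has the higher net inclusive-fitness payoff.

Option 2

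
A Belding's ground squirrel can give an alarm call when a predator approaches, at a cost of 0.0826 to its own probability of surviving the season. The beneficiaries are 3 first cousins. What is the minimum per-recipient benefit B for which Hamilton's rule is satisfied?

r to a first cousin = 0.125 (first cousins share one grandparent pair — two paths of length 4: r = 2·(1/2)^4 = 1/8).
Hamilton's rule with n recipients of equal r: n·r·B > C, so B > C/(n·r) = 0.0826/(3·0.125) = 0.2203.

0.2203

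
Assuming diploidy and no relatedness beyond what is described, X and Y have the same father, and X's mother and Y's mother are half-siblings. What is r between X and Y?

Relatedness sums over independent paths through distinct common ancestors.
X and Y are related in two ways: half-sibs through their shared father (r = 1/4) and half first cousins through their mothers (r = 1/16).
r = 1/4 + 1/16 = 5/16 = 0.3125.

0.3125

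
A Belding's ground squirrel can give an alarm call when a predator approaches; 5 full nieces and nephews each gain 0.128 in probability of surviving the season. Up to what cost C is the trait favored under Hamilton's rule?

0.16

r to a full niece or nephew = 1/4 (full aunt/uncle↔niece/nephew: two paths of length 3 through the shared grandparent pair: r = 2·(1/2)^3 = 1/4).
Hamilton's rule: n·r·B > C, so the trait is favored while C < n·r·B = 5·0.25·0.128 = 0.16.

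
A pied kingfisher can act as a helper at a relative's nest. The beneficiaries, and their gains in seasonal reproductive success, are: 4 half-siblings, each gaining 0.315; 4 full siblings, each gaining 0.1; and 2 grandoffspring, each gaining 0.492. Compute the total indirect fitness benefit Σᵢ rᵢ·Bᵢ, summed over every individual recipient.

0.761

r to a half-sibling = 1/4 (half-sibs share one parent — one path of length 2: r = (1/2)^2 = 1/4).
r to a full sibling = 1/2 (full sibs share both parents — two paths of length 2: r = 2·(1/2)^2 = 1/2).
r to a grandoffspring = 1/4 (two parent–offspring links: r = (1/2)^2 = 1/4).
Summing one r·B term per recipient: 4·0.25·0.315 + 4·0.5·0.1 + 2·0.25·0.492 = 0.761.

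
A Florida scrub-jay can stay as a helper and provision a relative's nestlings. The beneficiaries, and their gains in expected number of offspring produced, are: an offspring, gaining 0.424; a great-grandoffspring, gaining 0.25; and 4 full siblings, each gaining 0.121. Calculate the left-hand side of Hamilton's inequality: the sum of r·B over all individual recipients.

0.48525

r to an offspring = 0.5 (one parent–offspring link: r = (1/2)^1 = 1/2).
r to a great-grandoffspring = 0.125 (three parent–offspring links: r = (1/2)^3 = 1/8).
r to a full sibling = 1/2 (full sibs share both parents — two paths of length 2: r = 2·(1/2)^2 = 1/2).
Summing one r·B term per recipient: 1·0.5·0.424 + 1·0.125·0.25 + 4·0.5·0.121 = 0.48525.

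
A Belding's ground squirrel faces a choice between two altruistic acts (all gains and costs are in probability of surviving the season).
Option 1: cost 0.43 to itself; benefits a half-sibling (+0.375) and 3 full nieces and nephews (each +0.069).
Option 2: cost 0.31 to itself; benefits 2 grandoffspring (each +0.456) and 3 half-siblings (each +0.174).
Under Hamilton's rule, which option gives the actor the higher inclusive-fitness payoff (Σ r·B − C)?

Option 2

Option 1: r to a half-sibling = 0.25.
Option 1: r to a full niece or nephew = 0.25.
Option 1: Σ r·B − C = (1·0.25·0.375 + 3·0.25·0.069) − 0.43 = -0.2845.
Option 2: r to a grandoffspring = 0.25.
Option 2: r to a half-sibling = 0.25.
Option 2: Σ r·B − C = (2·0.25·0.456 + 3·0.25·0.174) − 0.31 = 0.0485.
Option 2 has the higher net inclusive-fitness payoff.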